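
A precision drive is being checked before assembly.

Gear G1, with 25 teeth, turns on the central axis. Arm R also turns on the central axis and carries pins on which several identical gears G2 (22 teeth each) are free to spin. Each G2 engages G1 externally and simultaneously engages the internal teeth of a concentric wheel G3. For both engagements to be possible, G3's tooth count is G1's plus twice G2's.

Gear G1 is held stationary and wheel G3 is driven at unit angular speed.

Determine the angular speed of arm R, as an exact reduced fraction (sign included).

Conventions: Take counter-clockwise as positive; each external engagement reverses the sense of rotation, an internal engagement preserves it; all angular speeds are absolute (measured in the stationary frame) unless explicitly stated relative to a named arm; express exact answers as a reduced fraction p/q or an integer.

69/94

recognized (axles ride arm R): planetary set, 25/22/69 teeth
ring teeth: 25 + 2·22 = 69
25(ω_sun−ω_arm) = −69(ω_ring−ω_arm),  ω_sun = 0, ω_ring = 1
25(0−ω_arm) = −69(1−ω_arm)  ⇒  94·ω_arm = 69  ⇒  ω_arm = 69/94
exact speed ratio = 69/94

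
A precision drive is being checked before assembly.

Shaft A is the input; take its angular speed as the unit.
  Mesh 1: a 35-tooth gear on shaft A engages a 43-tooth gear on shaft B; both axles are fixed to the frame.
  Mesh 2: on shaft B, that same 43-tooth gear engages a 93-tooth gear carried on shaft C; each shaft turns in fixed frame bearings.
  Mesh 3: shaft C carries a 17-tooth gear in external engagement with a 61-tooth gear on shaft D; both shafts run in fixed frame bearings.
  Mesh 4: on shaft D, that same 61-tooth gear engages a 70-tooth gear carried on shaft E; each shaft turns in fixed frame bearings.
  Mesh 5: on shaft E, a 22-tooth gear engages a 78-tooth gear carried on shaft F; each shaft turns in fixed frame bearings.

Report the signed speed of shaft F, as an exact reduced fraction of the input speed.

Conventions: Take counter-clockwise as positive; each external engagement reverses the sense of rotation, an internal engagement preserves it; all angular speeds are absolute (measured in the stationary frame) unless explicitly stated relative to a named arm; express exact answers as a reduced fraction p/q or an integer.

5-mesh fixed-axis compound train (all bearings frame-fixed)
mesh 1 [35T→43T]: |ω|/ω_in = 1×35/43 = 35/43, sense flips to −
mesh 2 [43T→93T]: |ω|/ω_in = (35/43)×43/93 = 35/93, sense flips to +
mesh 3 [17T→61T]: |ω|/ω_in = (35/93)×17/61 = 595/5673, sense flips to −
mesh 4 [61T→70T]: |ω|/ω_in = (595/5673)×61/70 = 17/186, sense flips to +
mesh 5 [22T→78T]: |ω|/ω_in = (17/186)×22/78 = 187/7254, sense flips to −
signed output speed (× input speed) = -187/7254

-187/7254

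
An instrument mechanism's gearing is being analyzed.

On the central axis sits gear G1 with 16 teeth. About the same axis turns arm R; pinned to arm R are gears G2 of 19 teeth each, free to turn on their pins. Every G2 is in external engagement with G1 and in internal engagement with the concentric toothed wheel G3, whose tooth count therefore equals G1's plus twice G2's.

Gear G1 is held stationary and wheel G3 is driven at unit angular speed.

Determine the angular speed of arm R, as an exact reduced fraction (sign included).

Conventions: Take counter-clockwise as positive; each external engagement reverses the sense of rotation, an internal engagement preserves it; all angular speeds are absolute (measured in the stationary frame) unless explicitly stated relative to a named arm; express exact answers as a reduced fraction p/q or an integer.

27/35

class = planetary set [G3 = 16+2·19 = 54; Willis about the carrier]
ring teeth: 16 + 2·19 = 54
16(ω_sun−ω_arm) = −54(ω_ring−ω_arm),  ω_sun = 0, ω_ring = 1
16(0−ω_arm) = −54(1−ω_arm)  ⇒  70·ω_arm = 54  ⇒  ω_arm = 27/35
exact speed ratio = 27/35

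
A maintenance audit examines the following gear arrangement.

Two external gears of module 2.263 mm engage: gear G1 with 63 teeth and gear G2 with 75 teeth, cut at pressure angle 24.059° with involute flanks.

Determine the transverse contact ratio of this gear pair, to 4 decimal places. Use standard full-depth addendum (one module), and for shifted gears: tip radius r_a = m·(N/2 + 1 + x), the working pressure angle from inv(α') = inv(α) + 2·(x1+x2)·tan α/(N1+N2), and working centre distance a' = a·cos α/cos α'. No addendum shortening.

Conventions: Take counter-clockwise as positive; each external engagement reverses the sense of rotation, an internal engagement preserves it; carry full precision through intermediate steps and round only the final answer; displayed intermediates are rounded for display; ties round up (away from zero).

class = single-mesh tooth geometry [involute pair 63T × 75T, m = 2.263]
base radii: r_b1 = 65.091740, r_b2 = 77.490167
tip radii: r_a1 = 73.547500, r_a2 = 87.125500
no profile shift: α' = α, a' = a
action lengths: √(r_a1²−r_b1²) = 34.238868, √(r_a2²−r_b2²) = 39.826207
base pitch p_b = π·m·cos α = 6.491801
CR = (34.238868 + 39.826207 − 156.147000·sin 24.05900°)/6.491801 = 1.603178
contact ratio ≈ 1.6032

1.6032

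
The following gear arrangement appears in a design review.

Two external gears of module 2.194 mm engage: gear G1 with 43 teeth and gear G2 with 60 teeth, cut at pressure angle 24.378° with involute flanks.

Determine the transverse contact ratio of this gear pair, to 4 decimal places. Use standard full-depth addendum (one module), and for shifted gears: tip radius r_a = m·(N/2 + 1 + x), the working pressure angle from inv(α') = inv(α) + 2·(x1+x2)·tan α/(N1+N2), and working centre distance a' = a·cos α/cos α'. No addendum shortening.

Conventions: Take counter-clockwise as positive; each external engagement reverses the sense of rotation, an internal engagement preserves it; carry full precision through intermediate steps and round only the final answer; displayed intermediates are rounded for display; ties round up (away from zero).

single-mesh involute tooth geometry (43T engaging 60T at module 2.194)
base radii: r_b1 = 42.965338, r_b2 = 59.951635
tip radii: r_a1 = 49.365000, r_a2 = 68.014000
no profile shift: α' = α, a' = a
action lengths: √(r_a1²−r_b1²) = 24.308084, √(r_a2²−r_b2²) = 32.120176
base pitch p_b = π·m·cos α = 6.278120
CR = (24.308084 + 32.120176 − 112.991000·sin 24.37800°)/6.278120 = 1.559494
contact ratio ≈ 1.5595

1.5595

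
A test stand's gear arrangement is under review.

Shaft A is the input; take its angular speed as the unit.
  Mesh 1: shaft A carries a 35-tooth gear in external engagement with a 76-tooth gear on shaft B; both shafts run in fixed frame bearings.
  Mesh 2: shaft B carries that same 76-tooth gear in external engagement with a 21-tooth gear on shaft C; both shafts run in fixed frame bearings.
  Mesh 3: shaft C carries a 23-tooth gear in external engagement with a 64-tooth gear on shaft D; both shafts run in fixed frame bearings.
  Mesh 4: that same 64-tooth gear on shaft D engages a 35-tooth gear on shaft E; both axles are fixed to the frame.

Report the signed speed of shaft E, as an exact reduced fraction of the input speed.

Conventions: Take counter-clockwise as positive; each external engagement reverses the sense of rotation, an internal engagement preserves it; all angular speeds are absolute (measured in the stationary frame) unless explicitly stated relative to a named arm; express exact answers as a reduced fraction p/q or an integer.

4-mesh fixed-axis compound train (all bearings frame-fixed)
mesh 1 [35T→76T]: |ω|/ω_in = 1×35/76 = 35/76, sense flips to −
mesh 2 [76T→21T]: |ω|/ω_in = (35/76)×76/21 = 5/3, sense flips to +
mesh 3 [23T→64T]: |ω|/ω_in = (5/3)×23/64 = 115/192, sense flips to −
mesh 4 [64T→35T]: |ω|/ω_in = (115/192)×64/35 = 23/21, sense flips to +
signed output speed (× input speed) = 23/21

23/21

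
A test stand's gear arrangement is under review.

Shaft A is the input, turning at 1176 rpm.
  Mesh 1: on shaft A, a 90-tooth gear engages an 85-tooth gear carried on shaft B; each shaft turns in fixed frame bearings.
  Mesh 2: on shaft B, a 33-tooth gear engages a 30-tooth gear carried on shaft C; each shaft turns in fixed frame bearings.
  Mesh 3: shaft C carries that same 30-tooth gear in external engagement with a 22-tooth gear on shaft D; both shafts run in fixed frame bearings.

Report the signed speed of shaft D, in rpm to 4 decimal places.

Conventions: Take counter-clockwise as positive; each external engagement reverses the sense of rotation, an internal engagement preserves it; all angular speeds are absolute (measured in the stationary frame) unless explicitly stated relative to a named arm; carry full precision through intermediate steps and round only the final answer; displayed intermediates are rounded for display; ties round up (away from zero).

class = fixed-axis compound train [3 meshes; 3 ratios multiply, 3 sense flips]
mesh 1 [90T→85T]: ω = 1176.0000×90/85 = 1245.1765 rpm, sense flips to −
mesh 2 [33T→30T]: ω = 1245.1765×33/30 = 1369.6941 rpm, sense flips to +
mesh 3 [30T→22T]: ω = 1369.6941×30/22 = 1867.7647 rpm, sense flips to −
signed output speed = -1867.7647 rpm

-1867.7647 rpm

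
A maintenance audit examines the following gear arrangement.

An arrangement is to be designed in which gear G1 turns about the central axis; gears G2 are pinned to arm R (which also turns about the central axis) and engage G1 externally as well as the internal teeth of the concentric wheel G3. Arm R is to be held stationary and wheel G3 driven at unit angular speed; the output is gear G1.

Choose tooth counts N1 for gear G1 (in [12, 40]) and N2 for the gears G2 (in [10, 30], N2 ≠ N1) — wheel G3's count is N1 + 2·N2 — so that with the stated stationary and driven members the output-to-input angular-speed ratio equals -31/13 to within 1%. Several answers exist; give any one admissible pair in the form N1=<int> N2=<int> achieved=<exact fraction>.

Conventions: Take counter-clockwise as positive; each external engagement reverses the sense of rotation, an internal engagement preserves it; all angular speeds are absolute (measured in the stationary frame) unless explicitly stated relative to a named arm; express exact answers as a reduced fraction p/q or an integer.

N1=26 N2=18 achieved=-31/13

topology: planetary set — design target -31/13, arm = carrier (Willis)
Willis with ω_arm = 0: ω_sun/ω_ring = −N3/N1; set equal to -31/13  ⇒  N3/N1 = −(-31/13) = 31/13
N3 = N1 + 2·N2  ⇒  N2/N1 = (N3/N1 − 1)/2 = (31/13 − 1)/2 = 9/13
smallest multiple with N1 ≥ 12 and N2 ≥ 10: k = 2  ⇒  N1 = 2·13 = 26, N2 = 2·9 = 18 (N1 ≤ 40, N2 ≤ 30, N2 ≠ N1 ✓), N3 = 26 + 2·18 = 62
check: −N3/N1 with N1 = 26, N3 = 62 gives -31/13; |achieved − target| = 0 ≤ 31/1300 ✓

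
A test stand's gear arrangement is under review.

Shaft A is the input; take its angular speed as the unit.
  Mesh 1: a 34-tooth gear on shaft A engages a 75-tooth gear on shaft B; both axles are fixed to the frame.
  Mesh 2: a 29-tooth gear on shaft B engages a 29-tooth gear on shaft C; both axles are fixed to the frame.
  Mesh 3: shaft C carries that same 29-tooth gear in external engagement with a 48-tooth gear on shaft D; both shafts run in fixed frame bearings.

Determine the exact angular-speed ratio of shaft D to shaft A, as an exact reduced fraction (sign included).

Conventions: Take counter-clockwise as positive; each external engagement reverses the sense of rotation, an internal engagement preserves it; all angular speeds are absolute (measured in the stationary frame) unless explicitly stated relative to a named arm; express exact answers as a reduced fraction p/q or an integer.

class = fixed-axis compound train [3 meshes; 3 ratios multiply, 3 sense flips]
mesh 1 [34T→75T]: running ratio 34/75, sense −
mesh 2 [29T→29T]: running ratio 34/75, sense +
mesh 3 [29T→48T]: running ratio 493/1800, sense −
ω_out/ω_in = -493/1800

-493/1800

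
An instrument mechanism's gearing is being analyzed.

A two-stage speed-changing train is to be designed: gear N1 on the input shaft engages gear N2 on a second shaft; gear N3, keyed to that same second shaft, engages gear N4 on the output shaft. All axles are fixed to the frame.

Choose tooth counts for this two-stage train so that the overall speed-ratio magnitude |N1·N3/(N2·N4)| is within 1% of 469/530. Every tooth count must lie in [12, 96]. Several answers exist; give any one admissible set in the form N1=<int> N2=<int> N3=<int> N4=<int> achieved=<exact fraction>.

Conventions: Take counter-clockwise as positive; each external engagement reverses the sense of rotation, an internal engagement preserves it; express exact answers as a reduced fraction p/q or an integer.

class = fixed-axis compound train [2-stage, 469/530 wanted]
target = 469/530 in lowest terms: an exact hit needs N1·N3 = k·469 and N2·N4 = k·530 for one integer k, every count in [12, 96]; additionally prefer no 1:1 stage (N1 ≠ N2, N3 ≠ N4)
k = 1: no 1:1-free in-range split of k·469 and k·530 into factor pairs; take k = 2
k = 2: N1·N3 = 938 = 14·67, N2·N4 = 1060 = 20·53
achieved = 14·67/(20·53) = 469/530; |achieved − target| = 0 ≤ 469/53000 ✓

N1=14 N2=20 N3=67 N4=53 achieved=469/530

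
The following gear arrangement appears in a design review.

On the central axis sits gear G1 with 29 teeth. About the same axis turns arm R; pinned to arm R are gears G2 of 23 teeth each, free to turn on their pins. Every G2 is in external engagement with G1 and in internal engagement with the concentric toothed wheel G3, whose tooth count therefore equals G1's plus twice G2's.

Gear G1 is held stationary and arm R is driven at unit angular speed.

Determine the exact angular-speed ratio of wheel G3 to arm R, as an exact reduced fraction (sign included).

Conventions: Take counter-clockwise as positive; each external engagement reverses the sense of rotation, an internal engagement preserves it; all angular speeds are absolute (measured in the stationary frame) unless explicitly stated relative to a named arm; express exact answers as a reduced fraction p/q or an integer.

104/75

recognized (axles ride arm R): planetary set, 29/23/75 teeth
ring teeth: 29 + 2·23 = 75
29(ω_sun−ω_arm) = −75(ω_ring−ω_arm),  ω_sun = 0, ω_arm = 1
ω_ring = 1 − (29/75)(0−1) = 104/75
ω_out/ω_in = 104/75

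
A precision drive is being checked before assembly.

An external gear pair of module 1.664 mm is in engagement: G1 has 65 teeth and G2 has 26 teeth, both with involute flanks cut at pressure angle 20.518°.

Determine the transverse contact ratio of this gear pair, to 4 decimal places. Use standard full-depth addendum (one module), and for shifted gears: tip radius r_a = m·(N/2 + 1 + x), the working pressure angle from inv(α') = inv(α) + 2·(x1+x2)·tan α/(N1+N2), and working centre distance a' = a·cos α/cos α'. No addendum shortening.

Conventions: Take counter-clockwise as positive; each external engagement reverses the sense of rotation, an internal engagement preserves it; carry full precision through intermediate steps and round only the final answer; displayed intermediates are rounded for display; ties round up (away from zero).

single-mesh involute tooth geometry (65T engaging 26T at module 1.664)
base radii: r_b1 = 50.649280, r_b2 = 20.259712
tip radii: r_a1 = 55.744000, r_a2 = 23.296000
no profile shift: α' = α, a' = a
action lengths: √(r_a1²−r_b1²) = 23.281839, √(r_a2²−r_b2²) = 11.499900
base pitch p_b = π·m·cos α = 4.895982
CR = (23.281839 + 11.499900 − 75.712000·sin 20.51800°)/4.895982 = 1.683944
contact ratio ≈ 1.6839

1.6839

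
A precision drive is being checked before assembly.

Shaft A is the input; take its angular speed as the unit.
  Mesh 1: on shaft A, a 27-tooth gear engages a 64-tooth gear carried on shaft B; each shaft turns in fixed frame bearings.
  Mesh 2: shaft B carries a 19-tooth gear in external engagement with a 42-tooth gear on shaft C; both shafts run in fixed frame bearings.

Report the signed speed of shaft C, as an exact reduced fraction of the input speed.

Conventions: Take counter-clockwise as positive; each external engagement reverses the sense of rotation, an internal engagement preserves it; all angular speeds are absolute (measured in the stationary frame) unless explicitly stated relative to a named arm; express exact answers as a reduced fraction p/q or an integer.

171/896

2-mesh fixed-axis compound train (all bearings frame-fixed)
mesh 1 [27T→64T]: |ω|/ω_in = 1×27/64 = 27/64, sense flips to −
mesh 2 [19T→42T]: |ω|/ω_in = (27/64)×19/42 = 171/896, sense flips to +
signed output speed (× input speed) = 171/896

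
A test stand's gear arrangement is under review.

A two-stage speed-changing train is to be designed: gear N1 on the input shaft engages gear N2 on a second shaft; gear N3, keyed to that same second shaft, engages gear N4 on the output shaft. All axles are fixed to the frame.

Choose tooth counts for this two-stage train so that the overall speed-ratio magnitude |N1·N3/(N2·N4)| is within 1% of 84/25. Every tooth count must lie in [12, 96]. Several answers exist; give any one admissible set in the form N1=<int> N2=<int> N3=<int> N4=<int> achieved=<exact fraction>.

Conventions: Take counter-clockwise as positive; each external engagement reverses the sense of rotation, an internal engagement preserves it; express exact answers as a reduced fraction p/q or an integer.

topology: fixed-axis compound train — 2 stages, target 84/25
target = 84/25 in lowest terms: an exact hit needs N1·N3 = k·84 and N2·N4 = k·25 for one integer k, every count in [12, 96]; additionally prefer no 1:1 stage (N1 ≠ N2, N3 ≠ N4)
k = 1…8: no 1:1-free in-range split of k·84 and k·25 into factor pairs; take k = 9
k = 9: N1·N3 = 756 = 12·63, N2·N4 = 225 = 15·15
achieved = 12·63/(15·15) = 84/25; |achieved − target| = 0 ≤ 21/625 ✓

N1=12 N2=15 N3=63 N4=15 achieved=84/25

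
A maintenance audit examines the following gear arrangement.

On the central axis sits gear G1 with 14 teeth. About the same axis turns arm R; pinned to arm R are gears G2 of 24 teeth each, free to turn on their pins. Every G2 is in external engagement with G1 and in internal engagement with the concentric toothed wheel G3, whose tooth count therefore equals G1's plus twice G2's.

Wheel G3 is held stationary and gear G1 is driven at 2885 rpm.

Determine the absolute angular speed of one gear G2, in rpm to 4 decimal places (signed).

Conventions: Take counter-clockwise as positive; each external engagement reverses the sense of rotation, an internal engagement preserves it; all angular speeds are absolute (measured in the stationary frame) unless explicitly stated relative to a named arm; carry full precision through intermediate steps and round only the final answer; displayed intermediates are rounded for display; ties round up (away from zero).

planetary set (14T centre, 24T on arm, 62T internal) — Willis relation
normalise by the input: solve with ω_sun = 1, then scale by 2885 rpm
ring teeth: 14 + 2·24 = 62
14(ω_sun−ω_arm) = −62(ω_ring−ω_arm),  ω_ring = 0, ω_sun = 1
14(1−ω_arm) = −62(0−ω_arm)  ⇒  76·ω_arm = 14  ⇒  ω_arm = 7/38
sun–planet mesh: 14·(1−7/38) = −24·(ω_p−ω_arm)  ⇒  ω_p−ω_arm = -217/456
ω_p = 7/38 − 217/456 = -7/24
scale: ω_p = -7/24 × 2885 rpm = -841.4583 rpm

-841.4583 rpm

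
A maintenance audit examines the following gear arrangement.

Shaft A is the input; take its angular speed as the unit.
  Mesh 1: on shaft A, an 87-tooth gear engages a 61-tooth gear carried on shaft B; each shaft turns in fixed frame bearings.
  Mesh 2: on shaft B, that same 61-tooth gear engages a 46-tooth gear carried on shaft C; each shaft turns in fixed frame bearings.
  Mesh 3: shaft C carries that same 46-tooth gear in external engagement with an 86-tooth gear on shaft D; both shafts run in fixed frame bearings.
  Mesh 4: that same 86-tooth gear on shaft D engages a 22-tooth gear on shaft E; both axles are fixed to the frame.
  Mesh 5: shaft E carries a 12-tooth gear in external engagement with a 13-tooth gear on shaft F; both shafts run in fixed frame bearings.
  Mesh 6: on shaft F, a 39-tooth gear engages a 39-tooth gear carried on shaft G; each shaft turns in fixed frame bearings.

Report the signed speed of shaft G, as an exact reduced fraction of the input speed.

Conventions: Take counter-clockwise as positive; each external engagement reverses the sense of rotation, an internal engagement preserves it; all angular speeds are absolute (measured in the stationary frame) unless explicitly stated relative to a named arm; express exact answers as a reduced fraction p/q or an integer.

6-mesh fixed-axis compound train (all bearings frame-fixed)
mesh 1 [87T→61T]: |ω|/ω_in = 1×87/61 = 87/61, sense flips to −
mesh 2 [61T→46T]: |ω|/ω_in = (87/61)×61/46 = 87/46, sense flips to +
mesh 3 [46T→86T]: |ω|/ω_in = (87/46)×46/86 = 87/86, sense flips to −
mesh 4 [86T→22T]: |ω|/ω_in = (87/86)×86/22 = 87/22, sense flips to +
mesh 5 [12T→13T]: |ω|/ω_in = (87/22)×12/13 = 522/143, sense flips to −
mesh 6 [39T→39T]: |ω|/ω_in = (522/143)×39/39 = 522/143, sense flips to +
signed output speed (× input speed) = 522/143

522/143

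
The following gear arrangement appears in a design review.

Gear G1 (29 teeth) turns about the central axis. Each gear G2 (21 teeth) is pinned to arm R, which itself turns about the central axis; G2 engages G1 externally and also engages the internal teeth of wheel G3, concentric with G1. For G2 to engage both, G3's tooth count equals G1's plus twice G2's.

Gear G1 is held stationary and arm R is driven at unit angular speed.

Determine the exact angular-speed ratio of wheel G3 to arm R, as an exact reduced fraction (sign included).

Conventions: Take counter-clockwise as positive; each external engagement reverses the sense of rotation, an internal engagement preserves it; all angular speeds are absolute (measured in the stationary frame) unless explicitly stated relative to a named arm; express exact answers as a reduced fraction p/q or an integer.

100/71

recognized (axles ride arm R): planetary set, 29/21/71 teeth
ring teeth: 29 + 2·21 = 71
29(ω_sun−ω_arm) = −71(ω_ring−ω_arm),  ω_sun = 0, ω_arm = 1
ω_ring = 1 − (29/71)(0−1) = 100/71
ω_out/ω_in = 100/71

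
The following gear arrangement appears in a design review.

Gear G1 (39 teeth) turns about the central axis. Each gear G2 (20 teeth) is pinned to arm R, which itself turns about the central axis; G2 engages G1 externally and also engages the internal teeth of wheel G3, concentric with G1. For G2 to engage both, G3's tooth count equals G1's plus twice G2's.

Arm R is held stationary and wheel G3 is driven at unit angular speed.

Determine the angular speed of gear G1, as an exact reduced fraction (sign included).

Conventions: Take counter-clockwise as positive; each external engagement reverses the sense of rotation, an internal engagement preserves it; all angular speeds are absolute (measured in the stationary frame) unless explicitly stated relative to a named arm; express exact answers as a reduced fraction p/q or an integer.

-79/39

planetary set (39T centre, 20T on arm, 79T internal) — Willis relation
ring teeth: 39 + 2·20 = 79
39(ω_sun−ω_arm) = −79(ω_ring−ω_arm),  ω_arm = 0, ω_ring = 1
ω_sun = 0 − (79/39)(1−0) = -79/39
exact speed ratio = -79/39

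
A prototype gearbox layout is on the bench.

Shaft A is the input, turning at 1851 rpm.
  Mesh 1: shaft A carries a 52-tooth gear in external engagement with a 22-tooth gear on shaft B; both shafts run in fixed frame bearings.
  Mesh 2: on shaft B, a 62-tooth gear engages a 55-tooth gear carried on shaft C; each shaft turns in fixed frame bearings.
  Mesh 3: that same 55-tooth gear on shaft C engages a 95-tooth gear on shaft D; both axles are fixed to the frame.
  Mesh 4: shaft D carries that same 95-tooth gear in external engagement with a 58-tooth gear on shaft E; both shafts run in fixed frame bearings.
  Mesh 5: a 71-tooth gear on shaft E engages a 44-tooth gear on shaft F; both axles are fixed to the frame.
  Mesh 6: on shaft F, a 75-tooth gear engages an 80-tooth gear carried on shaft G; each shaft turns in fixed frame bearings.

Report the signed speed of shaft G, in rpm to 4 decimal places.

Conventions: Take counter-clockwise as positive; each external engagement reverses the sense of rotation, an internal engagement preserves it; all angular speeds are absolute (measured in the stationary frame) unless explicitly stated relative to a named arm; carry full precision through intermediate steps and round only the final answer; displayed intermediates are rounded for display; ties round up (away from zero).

+7075.0209 rpm

class = fixed-axis compound train [6 meshes; 6 ratios multiply, 6 sense flips]
mesh 1 [52T→22T]: ω = 1851.0000×52/22 = 4375.0909 rpm, sense flips to −
mesh 2 [62T→55T]: ω = 4375.0909×62/55 = 4931.9207 rpm, sense flips to +
mesh 3 [55T→95T]: ω = 4931.9207×55/95 = 2855.3225 rpm, sense flips to −
mesh 4 [95T→58T]: ω = 2855.3225×95/58 = 4676.8213 rpm, sense flips to +
mesh 5 [71T→44T]: ω = 4676.8213×71/44 = 7546.6889 rpm, sense flips to −
mesh 6 [75T→80T]: ω = 7546.6889×75/80 = 7075.0209 rpm, sense flips to +
signed output speed = +7075.0209 rpm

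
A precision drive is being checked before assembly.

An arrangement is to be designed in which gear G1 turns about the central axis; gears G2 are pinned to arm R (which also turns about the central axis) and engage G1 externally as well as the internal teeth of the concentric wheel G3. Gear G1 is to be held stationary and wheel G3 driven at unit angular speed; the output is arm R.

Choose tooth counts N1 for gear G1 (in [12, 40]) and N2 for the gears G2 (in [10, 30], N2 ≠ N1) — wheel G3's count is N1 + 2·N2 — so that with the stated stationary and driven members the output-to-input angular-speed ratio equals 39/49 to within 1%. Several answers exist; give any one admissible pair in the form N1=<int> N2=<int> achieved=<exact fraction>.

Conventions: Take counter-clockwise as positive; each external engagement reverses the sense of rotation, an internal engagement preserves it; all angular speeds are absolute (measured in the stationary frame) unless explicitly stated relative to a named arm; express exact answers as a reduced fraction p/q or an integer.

planetary set to be sized for 39/49 (Willis relation)
Willis with ω_sun = 0: ω_arm/ω_ring = N3/(N1+N3); set equal to 39/49  ⇒  N3/N1 = (39/49)/(1 − 39/49) = 39/10
N3 = N1 + 2·N2  ⇒  N2/N1 = (N3/N1 − 1)/2 = (39/10 − 1)/2 = 29/20
smallest multiple with N1 ≥ 12 and N2 ≥ 10: k = 1  ⇒  N1 = 1·20 = 20, N2 = 1·29 = 29 (N1 ≤ 40, N2 ≤ 30, N2 ≠ N1 ✓), N3 = 20 + 2·29 = 78
check: N3/(N1+N3) with N1 = 20, N3 = 78 gives 39/49; |achieved − target| = 0 ≤ 39/4900 ✓

N1=20 N2=29 achieved=39/49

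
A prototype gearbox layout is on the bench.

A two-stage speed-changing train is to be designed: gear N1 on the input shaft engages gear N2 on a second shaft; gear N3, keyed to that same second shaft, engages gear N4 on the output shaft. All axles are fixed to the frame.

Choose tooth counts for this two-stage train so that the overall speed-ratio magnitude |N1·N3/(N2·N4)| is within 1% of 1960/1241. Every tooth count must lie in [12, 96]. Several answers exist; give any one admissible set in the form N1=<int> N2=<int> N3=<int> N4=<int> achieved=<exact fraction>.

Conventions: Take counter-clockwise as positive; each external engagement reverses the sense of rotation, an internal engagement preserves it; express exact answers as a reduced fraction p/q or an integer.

N1=28 N2=17 N3=70 N4=73 achieved=1960/1241

design class (target 1960/1241): fixed-axis compound train
target = 1960/1241 in lowest terms: an exact hit needs N1·N3 = k·1960 and N2·N4 = k·1241 for one integer k, every count in [12, 96]; additionally prefer no 1:1 stage (N1 ≠ N2, N3 ≠ N4)
k = 1: N1·N3 = 1960 = 28·70, N2·N4 = 1241 = 17·73
achieved = 28·70/(17·73) = 1960/1241; |achieved − target| = 0 ≤ 98/6205 ✓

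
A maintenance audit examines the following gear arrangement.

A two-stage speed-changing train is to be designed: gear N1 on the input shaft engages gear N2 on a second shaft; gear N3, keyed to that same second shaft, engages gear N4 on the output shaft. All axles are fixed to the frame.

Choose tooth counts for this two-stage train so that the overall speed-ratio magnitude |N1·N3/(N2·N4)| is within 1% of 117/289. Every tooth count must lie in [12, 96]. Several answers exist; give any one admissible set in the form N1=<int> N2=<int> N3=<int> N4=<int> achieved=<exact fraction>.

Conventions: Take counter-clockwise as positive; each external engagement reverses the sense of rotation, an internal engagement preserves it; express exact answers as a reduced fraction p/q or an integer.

class = fixed-axis compound train [2-stage, 117/289 wanted]
target = 117/289 in lowest terms: an exact hit needs N1·N3 = k·117 and N2·N4 = k·289 for one integer k, every count in [12, 96]; additionally prefer no 1:1 stage (N1 ≠ N2, N3 ≠ N4)
k = 1: no 1:1-free in-range split of k·117 and k·289 into factor pairs; take k = 2
k = 2: N1·N3 = 234 = 13·18, N2·N4 = 578 = 17·34
achieved = 13·18/(17·34) = 117/289; |achieved − target| = 0 ≤ 117/28900 ✓

N1=13 N2=17 N3=18 N4=34 achieved=117/289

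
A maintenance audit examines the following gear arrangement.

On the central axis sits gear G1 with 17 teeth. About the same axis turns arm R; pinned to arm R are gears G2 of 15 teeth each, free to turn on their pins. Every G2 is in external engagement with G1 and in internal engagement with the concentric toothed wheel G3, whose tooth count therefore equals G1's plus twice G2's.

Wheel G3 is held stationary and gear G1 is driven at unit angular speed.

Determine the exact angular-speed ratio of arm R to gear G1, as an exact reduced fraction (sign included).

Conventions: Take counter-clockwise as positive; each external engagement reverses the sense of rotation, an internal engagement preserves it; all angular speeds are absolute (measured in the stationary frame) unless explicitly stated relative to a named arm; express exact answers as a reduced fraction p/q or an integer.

17/64

class = planetary set [G3 = 17+2·15 = 47; Willis about the carrier]
ring teeth: 17 + 2·15 = 47
17(ω_sun−ω_arm) = −47(ω_ring−ω_arm),  ω_ring = 0, ω_sun = 1
17(1−ω_arm) = −47(0−ω_arm)  ⇒  64·ω_arm = 17  ⇒  ω_arm = 17/64
ω_out/ω_in = 17/64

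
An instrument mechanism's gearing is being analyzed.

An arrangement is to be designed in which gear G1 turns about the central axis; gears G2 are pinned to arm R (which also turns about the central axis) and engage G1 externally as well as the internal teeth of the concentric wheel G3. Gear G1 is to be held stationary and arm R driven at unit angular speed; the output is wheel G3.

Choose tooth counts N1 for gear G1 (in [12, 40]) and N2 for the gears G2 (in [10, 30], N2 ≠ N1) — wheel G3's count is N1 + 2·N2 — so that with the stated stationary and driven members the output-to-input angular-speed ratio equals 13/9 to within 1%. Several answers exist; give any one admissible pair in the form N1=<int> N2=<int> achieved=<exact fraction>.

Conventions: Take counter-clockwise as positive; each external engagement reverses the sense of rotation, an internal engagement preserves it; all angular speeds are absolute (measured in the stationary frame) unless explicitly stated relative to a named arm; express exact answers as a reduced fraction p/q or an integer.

N1=16 N2=10 achieved=13/9

topology: planetary set — design target 13/9, arm = carrier (Willis)
Willis with ω_sun = 0: ω_ring/ω_arm = (N1+N3)/N3; set equal to 13/9  ⇒  N3/N1 = 1/(13/9 − 1) = 9/4
N3 = N1 + 2·N2  ⇒  N2/N1 = (N3/N1 − 1)/2 = (9/4 − 1)/2 = 5/8
smallest multiple with N1 ≥ 12 and N2 ≥ 10: k = 2  ⇒  N1 = 2·8 = 16, N2 = 2·5 = 10 (N1 ≤ 40, N2 ≤ 30, N2 ≠ N1 ✓), N3 = 16 + 2·10 = 36
check: (N1+N3)/N3 with N1 = 16, N3 = 36 gives 13/9; |achieved − target| = 0 ≤ 13/900 ✓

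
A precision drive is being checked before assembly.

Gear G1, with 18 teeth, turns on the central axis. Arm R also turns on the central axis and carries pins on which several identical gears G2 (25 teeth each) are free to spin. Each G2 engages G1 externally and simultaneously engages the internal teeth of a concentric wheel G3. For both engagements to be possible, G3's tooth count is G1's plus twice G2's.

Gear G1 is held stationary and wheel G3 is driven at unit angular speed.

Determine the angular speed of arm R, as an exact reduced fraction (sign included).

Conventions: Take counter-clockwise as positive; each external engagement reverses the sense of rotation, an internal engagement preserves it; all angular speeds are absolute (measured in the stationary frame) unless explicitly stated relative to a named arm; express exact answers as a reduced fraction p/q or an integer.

34/43

planetary set (18T centre, 25T on arm, 68T internal) — Willis relation
ring teeth: 18 + 2·25 = 68
18(ω_sun−ω_arm) = −68(ω_ring−ω_arm),  ω_sun = 0, ω_ring = 1
18(0−ω_arm) = −68(1−ω_arm)  ⇒  86·ω_arm = 68  ⇒  ω_arm = 34/43
exact speed ratio = 34/43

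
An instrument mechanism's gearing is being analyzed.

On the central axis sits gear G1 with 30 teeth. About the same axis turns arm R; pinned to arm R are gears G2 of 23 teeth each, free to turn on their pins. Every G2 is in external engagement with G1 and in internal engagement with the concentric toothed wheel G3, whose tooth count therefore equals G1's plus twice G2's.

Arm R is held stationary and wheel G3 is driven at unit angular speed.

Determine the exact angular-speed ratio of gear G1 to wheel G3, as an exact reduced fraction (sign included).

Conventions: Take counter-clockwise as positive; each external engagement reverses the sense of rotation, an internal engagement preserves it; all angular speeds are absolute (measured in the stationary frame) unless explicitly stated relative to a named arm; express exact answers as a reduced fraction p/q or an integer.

class = planetary set [G3 = 30+2·23 = 76; Willis about the carrier]
ring teeth: 30 + 2·23 = 76
30(ω_sun−ω_arm) = −76(ω_ring−ω_arm),  ω_arm = 0, ω_ring = 1
ω_sun = 0 − (76/30)(1−0) = -38/15
ω_out/ω_in = -38/15

-38/15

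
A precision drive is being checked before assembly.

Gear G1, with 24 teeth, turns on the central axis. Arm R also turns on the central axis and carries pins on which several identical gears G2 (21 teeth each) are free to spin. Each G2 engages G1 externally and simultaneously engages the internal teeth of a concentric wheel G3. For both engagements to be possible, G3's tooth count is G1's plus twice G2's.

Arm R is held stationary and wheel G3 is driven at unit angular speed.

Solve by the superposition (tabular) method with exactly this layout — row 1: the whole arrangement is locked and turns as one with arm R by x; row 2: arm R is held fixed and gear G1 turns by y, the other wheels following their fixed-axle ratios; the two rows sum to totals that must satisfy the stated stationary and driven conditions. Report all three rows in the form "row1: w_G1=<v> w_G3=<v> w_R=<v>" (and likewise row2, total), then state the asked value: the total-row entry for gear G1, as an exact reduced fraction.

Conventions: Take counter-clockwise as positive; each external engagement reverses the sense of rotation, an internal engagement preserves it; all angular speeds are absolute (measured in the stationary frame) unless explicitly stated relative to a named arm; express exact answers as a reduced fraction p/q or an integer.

class = planetary set [G3 = 24+2·21 = 66; Willis about the carrier]
row 1: whole set turns with the arm by x
superposition row 2 [arm held]: sun y, ring −(24/66)·y, arm 0
boundary: total ω_arm = x = 0 and total ω_ring = x − (24/66)·y = 1  ⇒  y = -11/4, x = 0
row 2 ring = −(24/66)·(-11/4) = 1
totals (row 1 + row 2): sun 0 + (-11/4) = -11/4, ring 0 + 1 = 1, arm 0 + 0 = 0
asked cell (total, sun) = -11/4

row1: w_G1=0 w_G3=0 w_R=0
row2: w_G1=-11/4 w_G3=1 w_R=0
total: w_G1=-11/4 w_G3=1 w_R=0
asked value: -11/4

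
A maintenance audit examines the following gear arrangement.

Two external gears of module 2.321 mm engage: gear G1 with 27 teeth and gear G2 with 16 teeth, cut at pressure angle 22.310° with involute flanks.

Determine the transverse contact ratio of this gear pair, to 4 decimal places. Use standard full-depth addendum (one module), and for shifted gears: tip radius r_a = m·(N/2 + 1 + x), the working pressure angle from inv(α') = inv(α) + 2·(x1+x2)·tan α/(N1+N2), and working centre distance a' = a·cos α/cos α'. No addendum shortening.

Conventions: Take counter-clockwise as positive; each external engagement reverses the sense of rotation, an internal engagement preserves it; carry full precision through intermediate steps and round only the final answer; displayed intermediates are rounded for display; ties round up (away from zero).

1.4882

topology: single-mesh involute geometry — m = 2.321, 27T/16T pair
base radii: r_b1 = 28.987983, r_b2 = 17.178064
tip radii: r_a1 = 33.654500, r_a2 = 20.889000
no profile shift: α' = α, a' = a
action lengths: √(r_a1²−r_b1²) = 17.097433, √(r_a2²−r_b2²) = 11.885472
base pitch p_b = π·m·cos α = 6.745810
CR = (17.097433 + 11.885472 − 49.901500·sin 22.31000°)/6.745810 = 1.488245
contact ratio ≈ 1.4882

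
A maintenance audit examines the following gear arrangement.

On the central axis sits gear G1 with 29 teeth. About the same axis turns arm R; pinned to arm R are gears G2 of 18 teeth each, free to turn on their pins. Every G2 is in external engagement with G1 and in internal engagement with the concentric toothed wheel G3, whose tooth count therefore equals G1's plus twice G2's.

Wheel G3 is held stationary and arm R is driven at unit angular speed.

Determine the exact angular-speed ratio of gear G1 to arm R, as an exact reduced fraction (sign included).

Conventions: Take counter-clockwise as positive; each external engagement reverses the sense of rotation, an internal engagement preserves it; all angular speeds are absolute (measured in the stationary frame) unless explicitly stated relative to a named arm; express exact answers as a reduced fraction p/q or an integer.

94/29

planetary set (29T centre, 18T on arm, 65T internal) — Willis relation
ring teeth: 29 + 2·18 = 65
29(ω_sun−ω_arm) = −65(ω_ring−ω_arm),  ω_ring = 0, ω_arm = 1
ω_sun = 1 − (65/29)(0−1) = 94/29
ω_out/ω_in = 94/29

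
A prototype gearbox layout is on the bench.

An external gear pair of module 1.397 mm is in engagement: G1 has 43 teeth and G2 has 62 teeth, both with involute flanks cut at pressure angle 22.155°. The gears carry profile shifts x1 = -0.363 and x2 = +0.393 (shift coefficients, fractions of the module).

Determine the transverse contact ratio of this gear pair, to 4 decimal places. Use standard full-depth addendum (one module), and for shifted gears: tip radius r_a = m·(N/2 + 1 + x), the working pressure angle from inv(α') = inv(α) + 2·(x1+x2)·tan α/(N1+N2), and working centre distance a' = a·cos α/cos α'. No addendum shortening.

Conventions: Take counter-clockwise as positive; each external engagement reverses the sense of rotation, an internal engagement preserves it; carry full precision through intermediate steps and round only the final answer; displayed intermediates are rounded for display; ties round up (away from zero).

recognized (one external pair, fixed centres): single-mesh tooth geometry, m = 1.397, N1 = 43, N2 = 62
base radii: r_b1 = 27.817891, r_b2 = 40.109517
tip radii: r_a1 = 30.925389, r_a2 = 45.253021
inv(α') = inv(22.155°) + 2·(-0.363+0.393)·tan α/(43+62) = 0.02073151  ⇒  α' = 22.23509°
a' = a·cos α / cos α' = 73.3425·cos 22.155°/cos 22.23509° = 73.384338
action lengths: √(r_a1²−r_b1²) = 13.510909, √(r_a2²−r_b2²) = 20.953820
base pitch p_b = π·m·cos α = 4.064767
CR = (13.510909 + 20.953820 − 73.384338·sin 22.23509°)/4.064767 = 1.647211
contact ratio ≈ 1.6472

1.6472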